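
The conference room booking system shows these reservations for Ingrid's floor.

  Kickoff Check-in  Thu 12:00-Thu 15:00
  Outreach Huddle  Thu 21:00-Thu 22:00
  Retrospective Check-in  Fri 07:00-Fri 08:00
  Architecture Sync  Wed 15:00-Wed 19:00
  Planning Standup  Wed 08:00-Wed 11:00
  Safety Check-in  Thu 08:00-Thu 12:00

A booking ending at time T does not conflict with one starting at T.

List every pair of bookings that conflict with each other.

Sorted by start: Planning Standup, Architecture Sync, Safety Check-in, Kickoff Check-in, Outreach Huddle, Retrospective Check-in.
Architecture Sync starts after Planning Standup ends, so Planning Standup has no further overlaps.
Safety Check-in starts after Architecture Sync ends, so Architecture Sync has no further overlaps.
Kickoff Check-in starts exactly when Safety Check-in ends (back-to-back, no overlap), so Safety Check-in has no further overlaps.
Outreach Huddle starts after Kickoff Check-in ends, so Kickoff Check-in has no further overlaps.
Retrospective Check-in starts after Outreach Huddle ends.

none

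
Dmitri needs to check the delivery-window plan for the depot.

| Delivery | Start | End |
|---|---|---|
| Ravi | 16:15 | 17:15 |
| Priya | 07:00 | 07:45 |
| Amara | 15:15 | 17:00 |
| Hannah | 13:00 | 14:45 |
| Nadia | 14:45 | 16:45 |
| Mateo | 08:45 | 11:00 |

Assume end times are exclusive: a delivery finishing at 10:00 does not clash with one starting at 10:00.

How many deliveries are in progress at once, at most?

3

Sweep the timeline, counting +1 at each start and −1 at each end (ends before starts at a tie):
07:00 start Priya → 1
07:45 end Priya → 0
08:45 start Mateo → 1
11:00 end Mateo → 0
13:00 start Hannah → 1
14:45 end Hannah → 0
14:45 start Nadia → 1
15:15 start Amara → 2
16:15 start Ravi → 3
16:45 end Nadia → 2
17:00 end Amara → 1
17:15 end Ravi → 0
Peak is 3, at 16:15 (Amara, Nadia, Ravi).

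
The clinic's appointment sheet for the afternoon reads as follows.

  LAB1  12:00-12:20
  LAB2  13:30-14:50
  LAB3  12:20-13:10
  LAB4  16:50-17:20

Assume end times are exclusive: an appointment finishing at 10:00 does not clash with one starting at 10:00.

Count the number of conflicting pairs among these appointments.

Two intervals overlap when each starts before the other ends.
Sorted by start: LAB1, LAB3, LAB2, LAB4.
LAB3 starts exactly when LAB1 ends (back-to-back, no overlap), so LAB1 has no further overlaps.
LAB2 starts after LAB3 ends, so LAB3 has no further overlaps.
LAB4 starts after LAB2 ends.
No pair overlaps.

0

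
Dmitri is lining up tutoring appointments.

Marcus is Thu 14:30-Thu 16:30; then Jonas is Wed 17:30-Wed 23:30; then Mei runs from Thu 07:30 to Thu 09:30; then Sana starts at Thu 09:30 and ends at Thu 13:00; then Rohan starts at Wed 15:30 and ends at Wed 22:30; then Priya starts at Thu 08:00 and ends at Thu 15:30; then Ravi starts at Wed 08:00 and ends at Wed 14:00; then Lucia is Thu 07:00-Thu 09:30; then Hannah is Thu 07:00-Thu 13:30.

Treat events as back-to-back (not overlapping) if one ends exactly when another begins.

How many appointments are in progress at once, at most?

Sweep the timeline, counting +1 at each start and −1 at each end (ends before starts at a tie):
Wed 08:00 start Ravi → 1
Wed 14:00 end Ravi → 0
Wed 15:30 start Rohan → 1
Wed 17:30 start Jonas → 2
Wed 22:30 end Rohan → 1
Wed 23:30 end Jonas → 0
Thu 07:00 start Hannah → 1
Thu 07:00 start Lucia → 2
Thu 07:30 start Mei → 3
Thu 08:00 start Priya → 4
Thu 09:30 end Lucia → 3
Thu 09:30 end Mei → 2
Thu 09:30 start Sana → 3
Thu 13:00 end Sana → 2
Thu 13:30 end Hannah → 1
Thu 14:30 start Marcus → 2
Thu 15:30 end Priya → 1
Thu 16:30 end Marcus → 0
Peak is 4, at Thu 08:00 (Hannah, Lucia, Mei, Priya).

4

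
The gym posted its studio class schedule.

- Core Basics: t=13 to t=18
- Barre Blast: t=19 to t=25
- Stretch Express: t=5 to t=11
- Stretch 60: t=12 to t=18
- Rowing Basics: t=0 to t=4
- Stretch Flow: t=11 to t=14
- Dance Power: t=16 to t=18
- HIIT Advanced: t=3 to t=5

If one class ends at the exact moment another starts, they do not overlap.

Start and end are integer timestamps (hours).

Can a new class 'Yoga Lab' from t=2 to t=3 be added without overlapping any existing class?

Rowing Basics: starts t=0 before Yoga Lab ends t=3, and ends t=4 after Yoga Lab starts t=2 → overlap.
HIIT Advanced: starts t=3 at or after Yoga Lab ends t=3 → clear.
Stretch Express: starts t=5 at or after Yoga Lab ends t=3 → clear.
Stretch Flow: starts t=11 at or after Yoga Lab ends t=3 → clear.
Stretch 60: starts t=12 at or after Yoga Lab ends t=3 → clear.
Core Basics: starts t=13 at or after Yoga Lab ends t=3 → clear.
Dance Power: starts t=16 at or after Yoga Lab ends t=3 → clear.
Barre Blast: starts t=19 at or after Yoga Lab ends t=3 → clear.
Yoga Lab overlaps Rowing Basics.

No — it overlaps Rowing Basics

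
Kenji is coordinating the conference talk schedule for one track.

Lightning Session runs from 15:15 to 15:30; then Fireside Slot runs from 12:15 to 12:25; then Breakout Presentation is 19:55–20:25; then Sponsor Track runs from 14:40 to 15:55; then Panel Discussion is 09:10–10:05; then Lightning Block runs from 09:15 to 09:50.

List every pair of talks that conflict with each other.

Two intervals overlap when each starts before the other ends.
Sorted by start: Panel Discussion, Lightning Block, Fireside Slot, Sponsor Track, Lightning Session, Breakout Presentation.
Lightning Block starts before Panel Discussion ends → Panel Discussion and Lightning Block overlap.
Fireside Slot starts after Panel Discussion ends — done with Panel Discussion.
Fireside Slot starts after Lightning Block ends — done with Lightning Block.
Sponsor Track starts after Fireside Slot ends — done with Fireside Slot.
Lightning Session starts before Sponsor Track ends → Sponsor Track and Lightning Session overlap.
Breakout Presentation starts after Sponsor Track ends.
Breakout Presentation starts after Lightning Session ends.

Lightning Block & Panel Discussion, Lightning Session & Sponsor Track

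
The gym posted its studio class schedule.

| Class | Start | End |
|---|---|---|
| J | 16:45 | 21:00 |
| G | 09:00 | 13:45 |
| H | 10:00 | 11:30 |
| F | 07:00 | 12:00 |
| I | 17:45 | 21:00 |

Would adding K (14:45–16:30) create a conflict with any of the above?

No — it doesn't clash with anything

F: ends 12:00 at or before K starts 14:45 → clear.
G: ends 13:45 at or before K starts 14:45 → clear.
H: ends 11:30 at or before K starts 14:45 → clear.
J: starts 16:45 at or after K ends 16:30 → clear.
I: starts 17:45 at or after K ends 16:30 → clear.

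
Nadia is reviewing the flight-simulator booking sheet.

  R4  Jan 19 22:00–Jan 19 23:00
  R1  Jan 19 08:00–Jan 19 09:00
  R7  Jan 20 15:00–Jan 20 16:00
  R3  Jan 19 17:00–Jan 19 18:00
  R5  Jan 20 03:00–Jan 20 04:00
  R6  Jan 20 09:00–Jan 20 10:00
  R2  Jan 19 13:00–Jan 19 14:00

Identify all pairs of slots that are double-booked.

Sorted by start: R1, R2, R3, R4, R5, R6, R7.
R2 starts after R1 ends; R1 is clear from here.
R3 starts after R2 ends; R2 is clear from here.
R4 starts after R3 ends; R3 is clear from here.
R5 starts after R4 ends; R4 is clear from here.
R6 starts after R5 ends; R5 is clear from here.
R7 starts after R6 ends.

no overlapping pairs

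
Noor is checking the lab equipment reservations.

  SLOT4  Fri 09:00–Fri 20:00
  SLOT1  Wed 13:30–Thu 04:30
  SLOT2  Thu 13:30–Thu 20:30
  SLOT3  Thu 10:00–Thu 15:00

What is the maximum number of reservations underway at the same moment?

Walk through starts and ends in time order (an end at T is processed before a start at T):
Wed 13:30 start SLOT1 → 1
Thu 04:30 end SLOT1 → 0
Thu 10:00 start SLOT3 → 1
Thu 13:30 start SLOT2 → 2
Thu 15:00 end SLOT3 → 1
Thu 20:30 end SLOT2 → 0
Fri 09:00 start SLOT4 → 1
Fri 20:00 end SLOT4 → 0
Peak is 2, at Thu 13:30 (SLOT2, SLOT3).

2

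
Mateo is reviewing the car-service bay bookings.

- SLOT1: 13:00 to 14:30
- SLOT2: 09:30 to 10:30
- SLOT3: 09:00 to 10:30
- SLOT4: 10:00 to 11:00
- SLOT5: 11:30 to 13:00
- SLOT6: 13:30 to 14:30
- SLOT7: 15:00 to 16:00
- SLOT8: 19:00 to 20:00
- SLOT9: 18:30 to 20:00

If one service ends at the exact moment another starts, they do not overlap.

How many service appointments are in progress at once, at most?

Sort all start/end points and keep a running count:
09:00 start SLOT3 → 1
09:30 start SLOT2 → 2
10:00 start SLOT4 → 3
10:30 end SLOT2 → 2
10:30 end SLOT3 → 1
11:00 end SLOT4 → 0
11:30 start SLOT5 → 1
13:00 end SLOT5 → 0
13:00 start SLOT1 → 1
13:30 start SLOT6 → 2
14:30 end SLOT1 → 1
14:30 end SLOT6 → 0
15:00 start SLOT7 → 1
16:00 end SLOT7 → 0
18:30 start SLOT9 → 1
19:00 start SLOT8 → 2
20:00 end SLOT8 → 1
20:00 end SLOT9 → 0
Peak is 3, at 10:00 (SLOT2, SLOT3, SLOT4).

3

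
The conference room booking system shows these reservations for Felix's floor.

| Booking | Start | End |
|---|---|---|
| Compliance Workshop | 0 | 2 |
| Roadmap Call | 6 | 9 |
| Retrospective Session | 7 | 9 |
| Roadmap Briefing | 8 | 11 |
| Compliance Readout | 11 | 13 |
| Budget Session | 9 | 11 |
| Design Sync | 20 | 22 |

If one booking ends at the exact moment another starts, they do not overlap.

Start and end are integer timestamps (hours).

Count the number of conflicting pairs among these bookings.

Sorted by start: Compliance Workshop, Roadmap Call, Retrospective Session, Roadmap Briefing, Budget Session, Compliance Readout, Design Sync.
Roadmap Call starts after Compliance Workshop ends — done with Compliance Workshop.
Retrospective Session starts before Roadmap Call ends → Roadmap Call and Retrospective Session overlap.
Roadmap Briefing starts before Roadmap Call ends → Roadmap Call and Roadmap Briefing overlap.
Budget Session starts exactly when Roadmap Call ends (back-to-back, no overlap) — done with Roadmap Call.
Roadmap Briefing starts before Retrospective Session ends → Retrospective Session and Roadmap Briefing overlap.
Budget Session starts exactly when Retrospective Session ends (back-to-back, no overlap) — done with Retrospective Session.
Budget Session starts before Roadmap Briefing ends → Roadmap Briefing and Budget Session overlap.
Compliance Readout starts exactly when Roadmap Briefing ends (back-to-back, no overlap) — done with Roadmap Briefing.
Compliance Readout starts exactly when Budget Session ends (back-to-back, no overlap) — done with Budget Session.
Design Sync starts after Compliance Readout ends.
Overlapping pairs: Budget Session & Roadmap Briefing, Retrospective Session & Roadmap Briefing, Retrospective Session & Roadmap Call, Roadmap Briefing & Roadmap Call — 4 in total.

4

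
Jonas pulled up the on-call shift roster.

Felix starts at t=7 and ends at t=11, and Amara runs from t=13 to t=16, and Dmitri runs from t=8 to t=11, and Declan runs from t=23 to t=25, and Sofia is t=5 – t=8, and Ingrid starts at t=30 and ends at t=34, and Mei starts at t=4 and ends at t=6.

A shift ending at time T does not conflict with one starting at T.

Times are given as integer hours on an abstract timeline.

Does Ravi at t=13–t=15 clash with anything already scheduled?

Yes — it overlaps Amara

Mei: ends t=6 at or before Ravi starts t=13 → clear.
Sofia: ends t=8 at or before Ravi starts t=13 → clear.
Felix: ends t=11 at or before Ravi starts t=13 → clear.
Dmitri: ends t=11 at or before Ravi starts t=13 → clear.
Amara: starts t=13 before Ravi ends t=15, and ends t=16 after Ravi starts t=13 → overlap.
Declan: starts t=23 at or after Ravi ends t=15 → clear.
Ingrid: starts t=30 at or after Ravi ends t=15 → clear.
Ravi overlaps Amara.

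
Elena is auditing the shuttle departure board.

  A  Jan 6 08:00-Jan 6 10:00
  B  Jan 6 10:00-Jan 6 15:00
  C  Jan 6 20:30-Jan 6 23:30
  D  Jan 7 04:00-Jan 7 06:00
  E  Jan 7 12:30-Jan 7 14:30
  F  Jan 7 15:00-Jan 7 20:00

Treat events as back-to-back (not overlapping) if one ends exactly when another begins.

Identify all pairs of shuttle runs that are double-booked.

Sorted by start: A, B, C, D, E, F.
B starts exactly when A ends (back-to-back, no overlap), so nothing later overlaps A either.
C starts after B ends, so nothing later overlaps B either.
D starts after C ends, so nothing later overlaps C either.
E starts after D ends, so nothing later overlaps D either.
F starts after E ends.

none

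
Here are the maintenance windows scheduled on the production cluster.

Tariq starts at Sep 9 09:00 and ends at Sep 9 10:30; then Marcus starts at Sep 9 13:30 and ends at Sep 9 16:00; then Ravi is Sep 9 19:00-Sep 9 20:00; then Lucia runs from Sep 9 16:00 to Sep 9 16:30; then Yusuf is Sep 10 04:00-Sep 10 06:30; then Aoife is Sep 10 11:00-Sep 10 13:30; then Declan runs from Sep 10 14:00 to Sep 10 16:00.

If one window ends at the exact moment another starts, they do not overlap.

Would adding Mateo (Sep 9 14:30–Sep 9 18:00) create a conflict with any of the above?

Yes — it overlaps Lucia, Marcus

Tariq: ends Sep 9 10:30 at or before Mateo starts Sep 9 14:30 → clear.
Marcus: starts Sep 9 13:30 before Mateo ends Sep 9 18:00, and ends Sep 9 16:00 after Mateo starts Sep 9 14:30 → overlap.
Lucia: starts Sep 9 16:00 before Mateo ends Sep 9 18:00, and ends Sep 9 16:30 after Mateo starts Sep 9 14:30 → overlap.
Ravi: starts Sep 9 19:00 at or after Mateo ends Sep 9 18:00 → clear.
Yusuf: starts Sep 10 04:00 at or after Mateo ends Sep 9 18:00 → clear.
Aoife: starts Sep 10 11:00 at or after Mateo ends Sep 9 18:00 → clear.
Declan: starts Sep 10 14:00 at or after Mateo ends Sep 9 18:00 → clear.
Mateo overlaps Marcus, Lucia.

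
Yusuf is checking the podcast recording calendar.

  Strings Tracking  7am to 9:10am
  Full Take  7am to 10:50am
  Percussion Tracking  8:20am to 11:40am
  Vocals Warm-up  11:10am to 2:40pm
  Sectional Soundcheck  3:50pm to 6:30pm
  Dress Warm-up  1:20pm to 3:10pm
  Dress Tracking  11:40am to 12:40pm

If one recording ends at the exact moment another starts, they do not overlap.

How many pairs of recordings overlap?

6

Two intervals overlap when each starts before the other ends.
Sorted by start: Strings Tracking, Full Take, Percussion Tracking, Vocals Warm-up, Dress Tracking, Dress Warm-up, Sectional Soundcheck.
Full Take starts before Strings Tracking ends → Strings Tracking and Full Take overlap.
Percussion Tracking starts before Strings Tracking ends → Strings Tracking and Percussion Tracking overlap.
Vocals Warm-up starts after Strings Tracking ends, so Strings Tracking has no further overlaps.
Percussion Tracking starts before Full Take ends → Full Take and Percussion Tracking overlap.
Vocals Warm-up starts after Full Take ends, so Full Take has no further overlaps.
Vocals Warm-up starts before Percussion Tracking ends → Percussion Tracking and Vocals Warm-up overlap.
Dress Tracking starts exactly when Percussion Tracking ends (back-to-back, no overlap), so Percussion Tracking has no further overlaps.
Dress Tracking starts before Vocals Warm-up ends → Vocals Warm-up and Dress Tracking overlap.
Dress Warm-up starts before Vocals Warm-up ends → Vocals Warm-up and Dress Warm-up overlap.
Sectional Soundcheck starts after Vocals Warm-up ends.
Dress Warm-up starts after Dress Tracking ends, so Dress Tracking has no further overlaps.
Sectional Soundcheck starts after Dress Warm-up ends.
Overlapping pairs: Dress Tracking & Vocals Warm-up, Dress Warm-up & Vocals Warm-up, Full Take & Percussion Tracking, Full Take & Strings Tracking, Percussion Tracking & Strings Tracking, Percussion Tracking & Vocals Warm-up — 6 in total.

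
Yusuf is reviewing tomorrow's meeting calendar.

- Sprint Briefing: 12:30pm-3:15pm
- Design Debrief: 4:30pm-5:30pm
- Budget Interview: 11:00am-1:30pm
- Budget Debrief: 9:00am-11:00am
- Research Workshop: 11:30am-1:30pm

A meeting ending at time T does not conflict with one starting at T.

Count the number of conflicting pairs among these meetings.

3

Two intervals overlap when each starts before the other ends.
Sorted by start: Budget Debrief, Budget Interview, Research Workshop, Sprint Briefing, Design Debrief.
Budget Interview starts exactly when Budget Debrief ends (back-to-back, no overlap); Budget Debrief is clear from here.
Research Workshop starts before Budget Interview ends → Budget Interview and Research Workshop overlap.
Sprint Briefing starts before Budget Interview ends → Budget Interview and Sprint Briefing overlap.
Design Debrief starts after Budget Interview ends.
Sprint Briefing starts before Research Workshop ends → Research Workshop and Sprint Briefing overlap.
Design Debrief starts after Research Workshop ends.
Design Debrief starts after Sprint Briefing ends.
Overlapping pairs: Budget Interview & Research Workshop, Budget Interview & Sprint Briefing, Research Workshop & Sprint Briefing — 3 in total.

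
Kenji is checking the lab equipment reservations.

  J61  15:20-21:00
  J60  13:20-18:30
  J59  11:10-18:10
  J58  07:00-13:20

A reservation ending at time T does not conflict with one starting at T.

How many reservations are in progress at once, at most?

3

Walk through starts and ends in time order (an end at T is processed before a start at T):
07:00 start J58 → 1
11:10 start J59 → 2
13:20 end J58 → 1
13:20 start J60 → 2
15:20 start J61 → 3
18:10 end J59 → 2
18:30 end J60 → 1
21:00 end J61 → 0
Peak is 3, at 15:20 (J59, J60, J61).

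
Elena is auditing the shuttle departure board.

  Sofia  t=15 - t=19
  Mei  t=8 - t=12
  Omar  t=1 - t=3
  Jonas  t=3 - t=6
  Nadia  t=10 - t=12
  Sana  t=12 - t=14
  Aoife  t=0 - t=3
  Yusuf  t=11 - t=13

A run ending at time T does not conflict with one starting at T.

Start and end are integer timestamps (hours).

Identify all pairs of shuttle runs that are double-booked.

Aoife & Omar, Mei & Nadia, Mei & Yusuf, Nadia & Yusuf, Sana & Yusuf

Two intervals overlap when each starts before the other ends.
Sorted by start: Aoife, Omar, Jonas, Mei, Nadia, Yusuf, Sana, Sofia.
Omar starts before Aoife ends → Aoife and Omar overlap.
Jonas starts exactly when Aoife ends (back-to-back, no overlap), so nothing later overlaps Aoife either.
Jonas starts exactly when Omar ends (back-to-back, no overlap), so nothing later overlaps Omar either.
Mei starts after Jonas ends, so nothing later overlaps Jonas either.
Nadia starts before Mei ends → Mei and Nadia overlap.
Yusuf starts before Mei ends → Mei and Yusuf overlap.
Sana starts exactly when Mei ends (back-to-back, no overlap), so nothing later overlaps Mei either.
Yusuf starts before Nadia ends → Nadia and Yusuf overlap.
Sana starts exactly when Nadia ends (back-to-back, no overlap), so nothing later overlaps Nadia either.
Sana starts before Yusuf ends → Yusuf and Sana overlap.
Sofia starts after Yusuf ends.
Sofia starts after Sana ends.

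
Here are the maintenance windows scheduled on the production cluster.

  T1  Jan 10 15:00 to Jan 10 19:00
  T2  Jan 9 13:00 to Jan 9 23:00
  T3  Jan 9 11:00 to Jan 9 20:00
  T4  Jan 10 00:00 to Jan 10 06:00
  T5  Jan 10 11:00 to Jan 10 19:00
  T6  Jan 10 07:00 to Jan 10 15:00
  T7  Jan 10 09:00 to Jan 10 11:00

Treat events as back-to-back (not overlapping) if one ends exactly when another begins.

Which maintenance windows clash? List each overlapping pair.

Sorted by start: T3, T2, T4, T6, T7, T5, T1.
T2 starts before T3 ends → T3 and T2 overlap.
T4 starts after T3 ends — done with T3.
T4 starts after T2 ends — done with T2.
T6 starts after T4 ends — done with T4.
T7 starts before T6 ends → T6 and T7 overlap.
T5 starts before T6 ends → T6 and T5 overlap.
T1 starts exactly when T6 ends (back-to-back, no overlap).
T5 starts exactly when T7 ends (back-to-back, no overlap) — done with T7.
T1 starts before T5 ends → T5 and T1 overlap.

T1 & T5, T2 & T3, T5 & T6, T6 & T7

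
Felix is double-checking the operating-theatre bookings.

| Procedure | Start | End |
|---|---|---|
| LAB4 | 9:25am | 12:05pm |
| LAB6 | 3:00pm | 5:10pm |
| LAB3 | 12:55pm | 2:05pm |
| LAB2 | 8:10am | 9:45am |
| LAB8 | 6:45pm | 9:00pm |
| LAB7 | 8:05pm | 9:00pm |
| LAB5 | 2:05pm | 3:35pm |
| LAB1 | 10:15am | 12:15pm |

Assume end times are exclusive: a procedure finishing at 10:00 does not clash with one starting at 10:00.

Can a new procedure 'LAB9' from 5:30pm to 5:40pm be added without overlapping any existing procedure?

LAB2: ends 9:45am at or before LAB9 starts 5:30pm → clear.
LAB4: ends 12:05pm at or before LAB9 starts 5:30pm → clear.
LAB1: ends 12:15pm at or before LAB9 starts 5:30pm → clear.
LAB3: ends 2:05pm at or before LAB9 starts 5:30pm → clear.
LAB5: ends 3:35pm at or before LAB9 starts 5:30pm → clear.
LAB6: ends 5:10pm at or before LAB9 starts 5:30pm → clear.
LAB8: starts 6:45pm at or after LAB9 ends 5:40pm → clear.
LAB7: starts 8:05pm at or after LAB9 ends 5:40pm → clear.

Yes — the slot is free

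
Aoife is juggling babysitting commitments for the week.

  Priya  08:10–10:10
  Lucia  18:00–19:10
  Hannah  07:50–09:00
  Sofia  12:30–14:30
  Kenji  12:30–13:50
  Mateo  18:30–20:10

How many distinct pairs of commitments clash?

Two intervals overlap when each starts before the other ends.
Sorted by start: Hannah, Priya, Kenji, Sofia, Lucia, Mateo.
Priya starts before Hannah ends → Hannah and Priya overlap.
Kenji starts after Hannah ends, so nothing later overlaps Hannah either.
Kenji starts after Priya ends, so nothing later overlaps Priya either.
Sofia starts before Kenji ends → Kenji and Sofia overlap.
Lucia starts after Kenji ends, so nothing later overlaps Kenji either.
Lucia starts after Sofia ends, so nothing later overlaps Sofia either.
Mateo starts before Lucia ends → Lucia and Mateo overlap.
Overlapping pairs: Hannah & Priya, Kenji & Sofia, Lucia & Mateo — 3 in total.

3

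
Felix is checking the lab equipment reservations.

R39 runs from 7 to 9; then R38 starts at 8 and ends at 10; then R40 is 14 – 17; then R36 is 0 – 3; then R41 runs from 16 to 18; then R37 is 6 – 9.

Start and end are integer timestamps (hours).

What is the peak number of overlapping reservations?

3

Sweep the timeline, counting +1 at each start and −1 at each end (ends before starts at a tie):
0 start R36 → 1
3 end R36 → 0
6 start R37 → 1
7 start R39 → 2
8 start R38 → 3
9 end R37 → 2
9 end R39 → 1
10 end R38 → 0
14 start R40 → 1
16 start R41 → 2
17 end R40 → 1
18 end R41 → 0
Peak is 3, at 8 (R37, R38, R39).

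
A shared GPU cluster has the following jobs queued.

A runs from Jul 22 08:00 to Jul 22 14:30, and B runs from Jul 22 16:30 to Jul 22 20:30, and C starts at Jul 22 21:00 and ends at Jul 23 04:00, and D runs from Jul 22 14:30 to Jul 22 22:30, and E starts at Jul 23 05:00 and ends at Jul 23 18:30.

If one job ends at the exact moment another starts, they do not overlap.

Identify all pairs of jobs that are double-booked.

B & D, C & D

Sorted by start: A, D, B, C, E.
D starts exactly when A ends (back-to-back, no overlap); A is clear from here.
B starts before D ends → D and B overlap.
C starts before D ends → D and C overlap.
E starts after D ends.
C starts after B ends; B is clear from here.
E starts after C ends.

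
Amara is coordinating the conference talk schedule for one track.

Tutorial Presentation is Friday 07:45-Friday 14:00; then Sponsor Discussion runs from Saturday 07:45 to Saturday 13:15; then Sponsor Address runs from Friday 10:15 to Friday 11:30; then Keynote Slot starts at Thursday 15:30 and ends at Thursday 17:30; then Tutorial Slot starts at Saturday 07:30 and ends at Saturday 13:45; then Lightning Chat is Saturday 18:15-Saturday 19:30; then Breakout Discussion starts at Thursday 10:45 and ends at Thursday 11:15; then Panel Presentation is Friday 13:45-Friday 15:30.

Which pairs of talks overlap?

Sorted by start: Breakout Discussion, Keynote Slot, Tutorial Presentation, Sponsor Address, Panel Presentation, Tutorial Slot, Sponsor Discussion, Lightning Chat.
Keynote Slot starts after Breakout Discussion ends, so nothing later overlaps Breakout Discussion either.
Tutorial Presentation starts after Keynote Slot ends, so nothing later overlaps Keynote Slot either.
Sponsor Address starts before Tutorial Presentation ends → Tutorial Presentation and Sponsor Address overlap.
Panel Presentation starts before Tutorial Presentation ends → Tutorial Presentation and Panel Presentation overlap.
Tutorial Slot starts after Tutorial Presentation ends, so nothing later overlaps Tutorial Presentation either.
Panel Presentation starts after Sponsor Address ends, so nothing later overlaps Sponsor Address either.
Tutorial Slot starts after Panel Presentation ends, so nothing later overlaps Panel Presentation either.
Sponsor Discussion starts before Tutorial Slot ends → Tutorial Slot and Sponsor Discussion overlap.
Lightning Chat starts after Tutorial Slot ends.
Lightning Chat starts after Sponsor Discussion ends.

Panel Presentation & Tutorial Presentation, Sponsor Address & Tutorial Presentation, Sponsor Discussion & Tutorial Slot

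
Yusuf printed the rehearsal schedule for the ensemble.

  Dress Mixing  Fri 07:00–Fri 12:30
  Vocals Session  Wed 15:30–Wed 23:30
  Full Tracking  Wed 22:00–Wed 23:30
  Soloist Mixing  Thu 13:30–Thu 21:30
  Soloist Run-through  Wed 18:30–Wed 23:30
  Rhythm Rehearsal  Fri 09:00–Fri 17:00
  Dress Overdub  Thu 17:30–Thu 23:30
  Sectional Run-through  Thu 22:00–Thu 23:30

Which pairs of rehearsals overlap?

Dress Mixing & Rhythm Rehearsal, Dress Overdub & Sectional Run-through, Dress Overdub & Soloist Mixing, Full Tracking & Soloist Run-through, Full Tracking & Vocals Session, Soloist Run-through & Vocals Session

Sorted by start: Vocals Session, Soloist Run-through, Full Tracking, Soloist Mixing, Dress Overdub, Sectional Run-through, Dress Mixing, Rhythm Rehearsal.
Soloist Run-through starts before Vocals Session ends → Vocals Session and Soloist Run-through overlap.
Full Tracking starts before Vocals Session ends → Vocals Session and Full Tracking overlap.
Soloist Mixing starts after Vocals Session ends; Vocals Session is clear from here.
Full Tracking starts before Soloist Run-through ends → Soloist Run-through and Full Tracking overlap.
Soloist Mixing starts after Soloist Run-through ends; Soloist Run-through is clear from here.
Soloist Mixing starts after Full Tracking ends; Full Tracking is clear from here.
Dress Overdub starts before Soloist Mixing ends → Soloist Mixing and Dress Overdub overlap.
Sectional Run-through starts after Soloist Mixing ends; Soloist Mixing is clear from here.
Sectional Run-through starts before Dress Overdub ends → Dress Overdub and Sectional Run-through overlap.
Dress Mixing starts after Dress Overdub ends; Dress Overdub is clear from here.
Dress Mixing starts after Sectional Run-through ends; Sectional Run-through is clear from here.
Rhythm Rehearsal starts before Dress Mixing ends → Dress Mixing and Rhythm Rehearsal overlap.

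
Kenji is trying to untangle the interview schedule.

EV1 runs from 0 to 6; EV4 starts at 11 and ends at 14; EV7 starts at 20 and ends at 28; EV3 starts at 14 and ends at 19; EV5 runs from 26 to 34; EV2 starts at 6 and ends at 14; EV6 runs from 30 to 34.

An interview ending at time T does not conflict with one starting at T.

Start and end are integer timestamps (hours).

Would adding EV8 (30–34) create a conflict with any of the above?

Yes — it overlaps EV5, EV6

EV1: ends 6 at or before EV8 starts 30 → clear.
EV2: ends 14 at or before EV8 starts 30 → clear.
EV4: ends 14 at or before EV8 starts 30 → clear.
EV3: ends 19 at or before EV8 starts 30 → clear.
EV7: ends 28 at or before EV8 starts 30 → clear.
EV5: starts 26 before EV8 ends 34, and ends 34 after EV8 starts 30 → overlap.
EV6: starts 30 before EV8 ends 34, and ends 34 after EV8 starts 30 → overlap.
EV8 overlaps EV5, EV6.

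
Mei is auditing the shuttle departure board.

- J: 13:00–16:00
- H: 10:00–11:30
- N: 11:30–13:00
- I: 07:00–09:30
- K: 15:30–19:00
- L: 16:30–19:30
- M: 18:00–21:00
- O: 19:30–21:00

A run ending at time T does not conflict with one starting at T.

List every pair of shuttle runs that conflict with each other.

Sorted by start: I, H, N, J, K, L, M, O.
H starts after I ends, so I has no further overlaps.
N starts exactly when H ends (back-to-back, no overlap), so H has no further overlaps.
J starts exactly when N ends (back-to-back, no overlap), so N has no further overlaps.
K starts before J ends → J and K overlap.
L starts after J ends, so J has no further overlaps.
L starts before K ends → K and L overlap.
M starts before K ends → K and M overlap.
O starts after K ends.
M starts before L ends → L and M overlap.
O starts exactly when L ends (back-to-back, no overlap).
O starts before M ends → M and O overlap.

J & K, K & L, K & M, L & M, M & O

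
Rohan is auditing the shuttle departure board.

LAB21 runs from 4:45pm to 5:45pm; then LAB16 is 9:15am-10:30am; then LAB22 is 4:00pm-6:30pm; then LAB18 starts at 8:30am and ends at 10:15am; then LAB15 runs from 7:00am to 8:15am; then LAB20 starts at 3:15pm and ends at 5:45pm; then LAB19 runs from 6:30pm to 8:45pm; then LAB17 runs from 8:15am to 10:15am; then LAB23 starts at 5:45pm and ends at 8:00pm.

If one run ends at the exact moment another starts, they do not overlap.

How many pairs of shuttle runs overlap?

Sorted by start: LAB15, LAB17, LAB18, LAB16, LAB20, LAB22, LAB21, LAB23, LAB19.
LAB17 starts exactly when LAB15 ends (back-to-back, no overlap); LAB15 is clear from here.
LAB18 starts before LAB17 ends → LAB17 and LAB18 overlap.
LAB16 starts before LAB17 ends → LAB17 and LAB16 overlap.
LAB20 starts after LAB17 ends; LAB17 is clear from here.
LAB16 starts before LAB18 ends → LAB18 and LAB16 overlap.
LAB20 starts after LAB18 ends; LAB18 is clear from here.
LAB20 starts after LAB16 ends; LAB16 is clear from here.
LAB22 starts before LAB20 ends → LAB20 and LAB22 overlap.
LAB21 starts before LAB20 ends → LAB20 and LAB21 overlap.
LAB23 starts exactly when LAB20 ends (back-to-back, no overlap); LAB20 is clear from here.
LAB21 starts before LAB22 ends → LAB22 and LAB21 overlap.
LAB23 starts before LAB22 ends → LAB22 and LAB23 overlap.
LAB19 starts exactly when LAB22 ends (back-to-back, no overlap).
LAB23 starts exactly when LAB21 ends (back-to-back, no overlap); LAB21 is clear from here.
LAB19 starts before LAB23 ends → LAB23 and LAB19 overlap.
Overlapping pairs: LAB16 & LAB17, LAB16 & LAB18, LAB17 & LAB18, LAB19 & LAB23, LAB20 & LAB21, LAB20 & LAB22, LAB21 & LAB22, LAB22 & LAB23 — 8 in total.

8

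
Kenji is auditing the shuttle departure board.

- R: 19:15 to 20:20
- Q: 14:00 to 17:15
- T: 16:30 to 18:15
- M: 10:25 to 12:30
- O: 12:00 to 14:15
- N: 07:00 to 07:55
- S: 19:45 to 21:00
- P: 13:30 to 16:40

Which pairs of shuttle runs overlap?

Sorted by start: N, M, O, P, Q, T, R, S.
M starts after N ends — done with N.
O starts before M ends → M and O overlap.
P starts after M ends — done with M.
P starts before O ends → O and P overlap.
Q starts before O ends → O and Q overlap.
T starts after O ends — done with O.
Q starts before P ends → P and Q overlap.
T starts before P ends → P and T overlap.
R starts after P ends — done with P.
T starts before Q ends → Q and T overlap.
R starts after Q ends — done with Q.
R starts after T ends — done with T.
S starts before R ends → R and S overlap.

M & O, O & P, O & Q, P & Q, P & T, Q & T, R & S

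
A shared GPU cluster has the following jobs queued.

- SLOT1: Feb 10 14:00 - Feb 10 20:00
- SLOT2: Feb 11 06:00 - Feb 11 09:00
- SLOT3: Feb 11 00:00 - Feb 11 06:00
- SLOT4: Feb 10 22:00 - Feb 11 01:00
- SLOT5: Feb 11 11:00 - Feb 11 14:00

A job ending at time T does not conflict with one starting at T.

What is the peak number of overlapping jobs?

Sweep the timeline, counting +1 at each start and −1 at each end (ends before starts at a tie):
Feb 10 14:00 start SLOT1 → 1
Feb 10 20:00 end SLOT1 → 0
Feb 10 22:00 start SLOT4 → 1
Feb 11 00:00 start SLOT3 → 2
Feb 11 01:00 end SLOT4 → 1
Feb 11 06:00 end SLOT3 → 0
Feb 11 06:00 start SLOT2 → 1
Feb 11 09:00 end SLOT2 → 0
Feb 11 11:00 start SLOT5 → 1
Feb 11 14:00 end SLOT5 → 0
Peak is 2, at Feb 11 00:00 (SLOT3, SLOT4).

2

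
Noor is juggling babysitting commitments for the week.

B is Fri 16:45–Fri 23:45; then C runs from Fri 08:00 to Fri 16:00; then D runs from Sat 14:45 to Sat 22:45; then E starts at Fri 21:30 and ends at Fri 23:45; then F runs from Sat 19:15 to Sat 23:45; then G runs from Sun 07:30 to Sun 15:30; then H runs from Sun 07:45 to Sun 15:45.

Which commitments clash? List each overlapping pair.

B & E, D & F, G & H

Sorted by start: C, B, E, D, F, G, H.
B starts after C ends, so nothing later overlaps C either.
E starts before B ends → B and E overlap.
D starts after B ends, so nothing later overlaps B either.
D starts after E ends, so nothing later overlaps E either.
F starts before D ends → D and F overlap.
G starts after D ends, so nothing later overlaps D either.
G starts after F ends, so nothing later overlaps F either.
H starts before G ends → G and H overlap.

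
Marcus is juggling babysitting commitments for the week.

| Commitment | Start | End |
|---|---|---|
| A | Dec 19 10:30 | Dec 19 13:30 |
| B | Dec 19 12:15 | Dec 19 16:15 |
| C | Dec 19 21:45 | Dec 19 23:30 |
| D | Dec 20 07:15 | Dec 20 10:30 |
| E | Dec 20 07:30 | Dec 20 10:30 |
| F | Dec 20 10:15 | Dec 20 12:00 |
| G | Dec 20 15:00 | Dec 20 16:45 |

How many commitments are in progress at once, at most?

3

Sort all start/end points and keep a running count:
Dec 19 10:30 start A → 1
Dec 19 12:15 start B → 2
Dec 19 13:30 end A → 1
Dec 19 16:15 end B → 0
Dec 19 21:45 start C → 1
Dec 19 23:30 end C → 0
Dec 20 07:15 start D → 1
Dec 20 07:30 start E → 2
Dec 20 10:15 start F → 3
Dec 20 10:30 end D → 2
Dec 20 10:30 end E → 1
Dec 20 12:00 end F → 0
Dec 20 15:00 start G → 1
Dec 20 16:45 end G → 0
Peak is 3, at Dec 20 10:15 (D, E, F).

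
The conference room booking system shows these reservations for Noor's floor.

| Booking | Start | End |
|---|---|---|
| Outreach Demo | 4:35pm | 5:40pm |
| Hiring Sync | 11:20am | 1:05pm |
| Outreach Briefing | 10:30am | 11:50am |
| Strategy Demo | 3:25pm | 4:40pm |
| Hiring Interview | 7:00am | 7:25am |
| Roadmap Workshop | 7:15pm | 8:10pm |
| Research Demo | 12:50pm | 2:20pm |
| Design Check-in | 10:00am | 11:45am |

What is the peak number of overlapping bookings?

Walk through starts and ends in time order (an end at T is processed before a start at T):
7:00am start Hiring Interview → 1
7:25am end Hiring Interview → 0
10:00am start Design Check-in → 1
10:30am start Outreach Briefing → 2
11:20am start Hiring Sync → 3
11:45am end Design Check-in → 2
11:50am end Outreach Briefing → 1
12:50pm start Research Demo → 2
1:05pm end Hiring Sync → 1
2:20pm end Research Demo → 0
3:25pm start Strategy Demo → 1
4:35pm start Outreach Demo → 2
4:40pm end Strategy Demo → 1
5:40pm end Outreach Demo → 0
7:15pm start Roadmap Workshop → 1
8:10pm end Roadmap Workshop → 0
Peak is 3, at 11:20am (Design Check-in, Hiring Sync, Outreach Briefing).

3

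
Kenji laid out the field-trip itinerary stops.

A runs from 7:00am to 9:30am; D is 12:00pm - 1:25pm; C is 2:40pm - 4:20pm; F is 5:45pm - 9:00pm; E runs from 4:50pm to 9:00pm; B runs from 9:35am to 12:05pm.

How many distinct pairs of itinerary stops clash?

2

Sorted by start: A, B, D, C, E, F.
B starts after A ends, so A has no further overlaps.
D starts before B ends → B and D overlap.
C starts after B ends, so B has no further overlaps.
C starts after D ends, so D has no further overlaps.
E starts after C ends, so C has no further overlaps.
F starts before E ends → E and F overlap.
Overlapping pairs: B & D, E & F — 2 in total.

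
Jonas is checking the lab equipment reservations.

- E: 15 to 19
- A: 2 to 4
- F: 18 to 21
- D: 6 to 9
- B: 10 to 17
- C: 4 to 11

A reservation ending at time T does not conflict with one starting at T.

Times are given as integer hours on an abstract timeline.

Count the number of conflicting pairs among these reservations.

4

Sorted by start: A, C, D, B, E, F.
C starts exactly when A ends (back-to-back, no overlap) — done with A.
D starts before C ends → C and D overlap.
B starts before C ends → C and B overlap.
E starts after C ends — done with C.
B starts after D ends — done with D.
E starts before B ends → B and E overlap.
F starts after B ends.
F starts before E ends → E and F overlap.
Overlapping pairs: B & C, B & E, C & D, E & F — 4 in total.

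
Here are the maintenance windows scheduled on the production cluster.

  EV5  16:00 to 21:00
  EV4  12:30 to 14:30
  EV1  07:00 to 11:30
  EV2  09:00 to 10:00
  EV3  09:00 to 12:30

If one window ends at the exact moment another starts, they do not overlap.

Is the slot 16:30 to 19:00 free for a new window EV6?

No — it overlaps EV5

EV1: ends 11:30 at or before EV6 starts 16:30 → clear.
EV2: ends 10:00 at or before EV6 starts 16:30 → clear.
EV3: ends 12:30 at or before EV6 starts 16:30 → clear.
EV4: ends 14:30 at or before EV6 starts 16:30 → clear.
EV5: starts 16:00 before EV6 ends 19:00, and ends 21:00 after EV6 starts 16:30 → overlap.
EV6 overlaps EV5.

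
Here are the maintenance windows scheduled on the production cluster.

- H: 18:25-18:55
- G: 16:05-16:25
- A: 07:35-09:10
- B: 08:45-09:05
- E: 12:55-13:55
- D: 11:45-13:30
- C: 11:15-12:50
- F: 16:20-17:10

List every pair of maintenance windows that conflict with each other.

A & B, C & D, D & E, F & G

Sorted by start: A, B, C, D, E, G, F, H.
B starts before A ends → A and B overlap.
C starts after A ends, so A has no further overlaps.
C starts after B ends, so B has no further overlaps.
D starts before C ends → C and D overlap.
E starts after C ends, so C has no further overlaps.
E starts before D ends → D and E overlap.
G starts after D ends, so D has no further overlaps.
G starts after E ends, so E has no further overlaps.
F starts before G ends → G and F overlap.
H starts after G ends.
H starts after F ends.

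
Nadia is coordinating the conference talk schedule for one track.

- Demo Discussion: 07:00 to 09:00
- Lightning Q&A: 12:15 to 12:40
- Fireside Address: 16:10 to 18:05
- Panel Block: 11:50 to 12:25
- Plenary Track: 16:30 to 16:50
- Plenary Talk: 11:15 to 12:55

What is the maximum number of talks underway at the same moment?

3

Sweep the timeline, counting +1 at each start and −1 at each end (ends before starts at a tie):
07:00 start Demo Discussion → 1
09:00 end Demo Discussion → 0
11:15 start Plenary Talk → 1
11:50 start Panel Block → 2
12:15 start Lightning Q&A → 3
12:25 end Panel Block → 2
12:40 end Lightning Q&A → 1
12:55 end Plenary Talk → 0
16:10 start Fireside Address → 1
16:30 start Plenary Track → 2
16:50 end Plenary Track → 1
18:05 end Fireside Address → 0
Peak is 3, at 12:15 (Lightning Q&A, Panel Block, Plenary Talk).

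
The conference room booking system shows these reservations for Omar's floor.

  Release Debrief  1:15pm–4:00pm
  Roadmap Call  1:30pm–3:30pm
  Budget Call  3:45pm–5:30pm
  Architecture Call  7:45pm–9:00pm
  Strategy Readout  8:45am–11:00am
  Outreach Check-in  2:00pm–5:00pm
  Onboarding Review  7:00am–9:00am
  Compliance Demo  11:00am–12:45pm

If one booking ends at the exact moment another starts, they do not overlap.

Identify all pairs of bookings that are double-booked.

Two intervals overlap when each starts before the other ends.
Sorted by start: Onboarding Review, Strategy Readout, Compliance Demo, Release Debrief, Roadmap Call, Outreach Check-in, Budget Call, Architecture Call.
Strategy Readout starts before Onboarding Review ends → Onboarding Review and Strategy Readout overlap.
Compliance Demo starts after Onboarding Review ends, so nothing later overlaps Onboarding Review either.
Compliance Demo starts exactly when Strategy Readout ends (back-to-back, no overlap), so nothing later overlaps Strategy Readout either.
Release Debrief starts after Compliance Demo ends, so nothing later overlaps Compliance Demo either.
Roadmap Call starts before Release Debrief ends → Release Debrief and Roadmap Call overlap.
Outreach Check-in starts before Release Debrief ends → Release Debrief and Outreach Check-in overlap.
Budget Call starts before Release Debrief ends → Release Debrief and Budget Call overlap.
Architecture Call starts after Release Debrief ends.
Outreach Check-in starts before Roadmap Call ends → Roadmap Call and Outreach Check-in overlap.
Budget Call starts after Roadmap Call ends, so nothing later overlaps Roadmap Call either.
Budget Call starts before Outreach Check-in ends → Outreach Check-in and Budget Call overlap.
Architecture Call starts after Outreach Check-in ends.
Architecture Call starts after Budget Call ends.

Budget Call & Outreach Check-in, Budget Call & Release Debrief, Onboarding Review & Strategy Readout, Outreach Check-in & Release Debrief, Outreach Check-in & Roadmap Call, Release Debrief & Roadmap Call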